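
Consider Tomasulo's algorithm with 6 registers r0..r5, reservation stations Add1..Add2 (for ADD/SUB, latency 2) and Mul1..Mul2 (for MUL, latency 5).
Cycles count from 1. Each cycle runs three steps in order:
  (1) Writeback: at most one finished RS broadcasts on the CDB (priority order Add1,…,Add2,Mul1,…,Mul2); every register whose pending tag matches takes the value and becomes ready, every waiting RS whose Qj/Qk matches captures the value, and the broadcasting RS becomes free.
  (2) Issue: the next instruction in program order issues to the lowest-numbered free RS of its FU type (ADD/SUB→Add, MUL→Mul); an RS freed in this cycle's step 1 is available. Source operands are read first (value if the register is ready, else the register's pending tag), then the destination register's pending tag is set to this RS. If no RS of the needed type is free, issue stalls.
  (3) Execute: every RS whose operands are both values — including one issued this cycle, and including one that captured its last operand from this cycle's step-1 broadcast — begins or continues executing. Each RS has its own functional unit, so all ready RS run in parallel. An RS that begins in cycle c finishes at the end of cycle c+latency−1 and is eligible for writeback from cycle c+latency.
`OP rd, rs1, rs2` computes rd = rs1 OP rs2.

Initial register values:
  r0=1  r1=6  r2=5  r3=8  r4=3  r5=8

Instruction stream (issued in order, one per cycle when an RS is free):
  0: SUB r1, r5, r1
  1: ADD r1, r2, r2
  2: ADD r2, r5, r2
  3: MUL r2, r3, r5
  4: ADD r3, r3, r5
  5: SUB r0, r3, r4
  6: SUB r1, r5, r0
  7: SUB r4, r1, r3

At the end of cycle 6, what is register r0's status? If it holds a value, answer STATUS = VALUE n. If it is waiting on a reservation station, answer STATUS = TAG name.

STATUS = TAG Add2

cycle 1: issue SUB r1<-Add1 // r0:1,r1:Add1,r2:5,r3:8,r4:3,r5:8
cycle 2: issue ADD r1<-Add2 // r0:1,r1:Add2,r2:5,r3:8,r4:3,r5:8
cycle 3: CDB Add1=2; issue ADD r2<-Add1 // r0:1,r1:Add2,r2:Add1,r3:8,r4:3,r5:8
cycle 4: CDB Add2=10; issue MUL r2<-Mul1 // r0:1,r1:10,r2:Mul1,r3:8,r4:3,r5:8
cycle 5: CDB Add1=13; issue ADD r3<-Add1 // r0:1,r1:10,r2:Mul1,r3:Add1,r4:3,r5:8
cycle 6: issue SUB r0<-Add2 // r0:Add2,r1:10,r2:Mul1,r3:Add1,r4:3,r5:8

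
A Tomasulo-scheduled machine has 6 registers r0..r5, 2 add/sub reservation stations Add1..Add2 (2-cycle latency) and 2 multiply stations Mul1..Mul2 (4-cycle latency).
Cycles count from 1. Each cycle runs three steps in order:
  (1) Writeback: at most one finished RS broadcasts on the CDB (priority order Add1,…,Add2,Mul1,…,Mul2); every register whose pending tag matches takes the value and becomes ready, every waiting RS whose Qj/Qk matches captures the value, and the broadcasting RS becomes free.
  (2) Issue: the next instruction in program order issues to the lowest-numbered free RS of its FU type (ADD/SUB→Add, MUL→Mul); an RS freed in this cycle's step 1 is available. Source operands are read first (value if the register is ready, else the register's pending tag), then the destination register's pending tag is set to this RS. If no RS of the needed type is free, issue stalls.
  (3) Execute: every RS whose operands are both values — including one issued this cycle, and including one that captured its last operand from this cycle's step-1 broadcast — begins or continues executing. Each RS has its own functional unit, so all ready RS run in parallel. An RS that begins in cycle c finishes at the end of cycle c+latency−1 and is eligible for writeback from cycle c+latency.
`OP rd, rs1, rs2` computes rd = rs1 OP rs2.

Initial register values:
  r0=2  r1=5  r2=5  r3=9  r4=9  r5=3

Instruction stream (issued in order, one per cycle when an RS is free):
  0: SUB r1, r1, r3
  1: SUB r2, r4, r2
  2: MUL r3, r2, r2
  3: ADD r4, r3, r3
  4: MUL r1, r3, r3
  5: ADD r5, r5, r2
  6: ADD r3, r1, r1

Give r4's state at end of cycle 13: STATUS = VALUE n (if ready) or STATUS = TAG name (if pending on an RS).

  c1: issue SUB r1<-Add1  regs: r0:2,r1:Add1,r2:5,r3:9,r4:9,r5:3
  c2: issue SUB r2<-Add2  regs: r0:2,r1:Add1,r2:Add2,r3:9,r4:9,r5:3
  c3: CDB Add1=-4; issue MUL r3<-Mul1  regs: r0:2,r1:-4,r2:Add2,r3:Mul1,r4:9,r5:3
  c4: CDB Add2=4; issue ADD r4<-Add1  regs: r0:2,r1:-4,r2:4,r3:Mul1,r4:Add1,r5:3
  c5: issue MUL r1<-Mul2  regs: r0:2,r1:Mul2,r2:4,r3:Mul1,r4:Add1,r5:3
  c6: issue ADD r5<-Add2  regs: r0:2,r1:Mul2,r2:4,r3:Mul1,r4:Add1,r5:Add2
  c7: stall  regs: r0:2,r1:Mul2,r2:4,r3:Mul1,r4:Add1,r5:Add2
  c8: CDB Add2=7; issue ADD r3<-Add2  regs: r0:2,r1:Mul2,r2:4,r3:Add2,r4:Add1,r5:7
  c9: CDB Mul1=16  regs: r0:2,r1:Mul2,r2:4,r3:Add2,r4:Add1,r5:7
  c10: -  regs: r0:2,r1:Mul2,r2:4,r3:Add2,r4:Add1,r5:7
  c11: CDB Add1=32  regs: r0:2,r1:Mul2,r2:4,r3:Add2,r4:32,r5:7
  c12: -  regs: r0:2,r1:Mul2,r2:4,r3:Add2,r4:32,r5:7
  c13: CDB Mul2=256  regs: r0:2,r1:256,r2:4,r3:Add2,r4:32,r5:7

STATUS = VALUE 32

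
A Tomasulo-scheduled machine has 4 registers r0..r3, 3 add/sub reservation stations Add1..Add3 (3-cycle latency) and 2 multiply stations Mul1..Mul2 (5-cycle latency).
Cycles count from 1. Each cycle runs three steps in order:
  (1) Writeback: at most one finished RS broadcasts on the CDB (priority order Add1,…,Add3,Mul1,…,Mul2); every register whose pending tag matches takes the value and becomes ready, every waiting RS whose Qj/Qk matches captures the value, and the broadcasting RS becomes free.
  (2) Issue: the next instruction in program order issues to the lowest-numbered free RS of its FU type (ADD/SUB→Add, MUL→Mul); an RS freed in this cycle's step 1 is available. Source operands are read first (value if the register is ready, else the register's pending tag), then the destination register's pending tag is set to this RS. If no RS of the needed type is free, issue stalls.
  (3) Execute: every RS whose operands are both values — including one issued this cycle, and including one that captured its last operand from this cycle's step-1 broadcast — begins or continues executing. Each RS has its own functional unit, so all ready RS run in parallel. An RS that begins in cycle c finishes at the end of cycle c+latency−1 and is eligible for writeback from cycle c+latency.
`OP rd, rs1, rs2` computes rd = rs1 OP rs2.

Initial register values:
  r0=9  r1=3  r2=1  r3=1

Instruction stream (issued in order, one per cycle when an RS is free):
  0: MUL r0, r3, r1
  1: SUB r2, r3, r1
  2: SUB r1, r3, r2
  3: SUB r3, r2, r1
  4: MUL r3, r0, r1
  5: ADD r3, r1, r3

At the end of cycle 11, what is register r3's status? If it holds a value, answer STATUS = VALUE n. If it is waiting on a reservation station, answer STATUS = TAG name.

STATUS = TAG Add1

c1: issue MUL r0<-Mul1 | r0:Mul1,r1:3,r2:1,r3:1
c2: issue SUB r2<-Add1 | r0:Mul1,r1:3,r2:Add1,r3:1
c3: issue SUB r1<-Add2 | r0:Mul1,r1:Add2,r2:Add1,r3:1
c4: issue SUB r3<-Add3 | r0:Mul1,r1:Add2,r2:Add1,r3:Add3
c5: CDB Add1=-2; issue MUL r3<-Mul2 | r0:Mul1,r1:Add2,r2:-2,r3:Mul2
c6: CDB Mul1=3; issue ADD r3<-Add1 | r0:3,r1:Add2,r2:-2,r3:Add1
c7: - | r0:3,r1:Add2,r2:-2,r3:Add1
c8: CDB Add2=3 | r0:3,r1:3,r2:-2,r3:Add1
c9: - | r0:3,r1:3,r2:-2,r3:Add1
c10: - | r0:3,r1:3,r2:-2,r3:Add1
c11: CDB Add3=-5 | r0:3,r1:3,r2:-2,r3:Add1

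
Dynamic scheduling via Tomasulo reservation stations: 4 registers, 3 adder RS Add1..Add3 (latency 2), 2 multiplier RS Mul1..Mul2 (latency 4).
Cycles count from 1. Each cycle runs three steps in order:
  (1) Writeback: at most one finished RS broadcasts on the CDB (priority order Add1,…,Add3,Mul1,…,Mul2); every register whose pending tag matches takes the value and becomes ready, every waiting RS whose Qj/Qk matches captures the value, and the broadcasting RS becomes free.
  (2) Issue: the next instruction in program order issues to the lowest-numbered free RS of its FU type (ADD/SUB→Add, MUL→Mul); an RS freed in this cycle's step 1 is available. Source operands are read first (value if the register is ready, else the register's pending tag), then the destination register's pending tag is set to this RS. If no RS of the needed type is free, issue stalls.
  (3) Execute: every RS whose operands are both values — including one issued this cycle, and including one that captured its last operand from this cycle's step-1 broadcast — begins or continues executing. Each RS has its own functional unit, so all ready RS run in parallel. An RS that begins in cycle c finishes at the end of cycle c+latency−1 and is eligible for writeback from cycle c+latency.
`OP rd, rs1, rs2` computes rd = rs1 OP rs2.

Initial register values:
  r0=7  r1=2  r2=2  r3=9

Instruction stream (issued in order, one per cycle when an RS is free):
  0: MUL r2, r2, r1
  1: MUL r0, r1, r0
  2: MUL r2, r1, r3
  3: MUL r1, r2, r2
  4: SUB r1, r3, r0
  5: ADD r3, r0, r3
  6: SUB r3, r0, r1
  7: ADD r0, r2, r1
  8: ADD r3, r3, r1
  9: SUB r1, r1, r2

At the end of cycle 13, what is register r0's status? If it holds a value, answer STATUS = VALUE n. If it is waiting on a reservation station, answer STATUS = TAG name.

cycle 1: issue MUL r2<-Mul1 // r0:7,r1:2,r2:Mul1,r3:9
cycle 2: issue MUL r0<-Mul2 // r0:Mul2,r1:2,r2:Mul1,r3:9
cycle 3: stall // r0:Mul2,r1:2,r2:Mul1,r3:9
cycle 4: stall // r0:Mul2,r1:2,r2:Mul1,r3:9
cycle 5: CDB Mul1=4; issue MUL r2<-Mul1 // r0:Mul2,r1:2,r2:Mul1,r3:9
cycle 6: CDB Mul2=14; issue MUL r1<-Mul2 // r0:14,r1:Mul2,r2:Mul1,r3:9
cycle 7: issue SUB r1<-Add1 // r0:14,r1:Add1,r2:Mul1,r3:9
cycle 8: issue ADD r3<-Add2 // r0:14,r1:Add1,r2:Mul1,r3:Add2
cycle 9: CDB Add1=-5; issue SUB r3<-Add1 // r0:14,r1:-5,r2:Mul1,r3:Add1
cycle 10: CDB Add2=23; issue ADD r0<-Add2 // r0:Add2,r1:-5,r2:Mul1,r3:Add1
cycle 11: CDB Add1=19; issue ADD r3<-Add1 // r0:Add2,r1:-5,r2:Mul1,r3:Add1
cycle 12: CDB Mul1=18; issue SUB r1<-Add3 // r0:Add2,r1:Add3,r2:18,r3:Add1
cycle 13: CDB Add1=14 // r0:Add2,r1:Add3,r2:18,r3:14

STATUS = TAG Add2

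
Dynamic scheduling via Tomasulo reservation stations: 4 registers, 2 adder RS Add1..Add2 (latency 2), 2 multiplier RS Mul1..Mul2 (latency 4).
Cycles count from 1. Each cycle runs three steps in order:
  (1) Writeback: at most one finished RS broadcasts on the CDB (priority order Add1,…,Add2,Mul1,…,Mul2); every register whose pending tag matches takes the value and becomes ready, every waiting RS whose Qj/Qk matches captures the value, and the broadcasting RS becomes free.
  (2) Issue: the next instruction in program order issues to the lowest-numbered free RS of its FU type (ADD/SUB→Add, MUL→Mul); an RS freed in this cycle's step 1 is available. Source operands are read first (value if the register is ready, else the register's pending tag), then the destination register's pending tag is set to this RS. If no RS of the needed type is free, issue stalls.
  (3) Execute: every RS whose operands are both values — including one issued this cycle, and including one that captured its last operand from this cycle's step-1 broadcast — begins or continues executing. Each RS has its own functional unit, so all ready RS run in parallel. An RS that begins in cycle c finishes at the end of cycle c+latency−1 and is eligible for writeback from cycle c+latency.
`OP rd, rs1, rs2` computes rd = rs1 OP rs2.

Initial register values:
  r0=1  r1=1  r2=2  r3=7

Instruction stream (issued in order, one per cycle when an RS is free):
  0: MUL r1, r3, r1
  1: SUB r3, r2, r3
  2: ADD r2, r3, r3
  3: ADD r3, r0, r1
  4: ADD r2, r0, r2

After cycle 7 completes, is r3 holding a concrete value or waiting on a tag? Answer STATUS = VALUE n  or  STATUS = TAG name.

STATUS = VALUE 8

c1: issue MUL r1<-Mul1 | r0:1,r1:Mul1,r2:2,r3:7
c2: issue SUB r3<-Add1 | r0:1,r1:Mul1,r2:2,r3:Add1
c3: issue ADD r2<-Add2 | r0:1,r1:Mul1,r2:Add2,r3:Add1
c4: CDB Add1=-5; issue ADD r3<-Add1 | r0:1,r1:Mul1,r2:Add2,r3:Add1
c5: CDB Mul1=7; stall | r0:1,r1:7,r2:Add2,r3:Add1
c6: CDB Add2=-10; issue ADD r2<-Add2 | r0:1,r1:7,r2:Add2,r3:Add1
c7: CDB Add1=8 | r0:1,r1:7,r2:Add2,r3:8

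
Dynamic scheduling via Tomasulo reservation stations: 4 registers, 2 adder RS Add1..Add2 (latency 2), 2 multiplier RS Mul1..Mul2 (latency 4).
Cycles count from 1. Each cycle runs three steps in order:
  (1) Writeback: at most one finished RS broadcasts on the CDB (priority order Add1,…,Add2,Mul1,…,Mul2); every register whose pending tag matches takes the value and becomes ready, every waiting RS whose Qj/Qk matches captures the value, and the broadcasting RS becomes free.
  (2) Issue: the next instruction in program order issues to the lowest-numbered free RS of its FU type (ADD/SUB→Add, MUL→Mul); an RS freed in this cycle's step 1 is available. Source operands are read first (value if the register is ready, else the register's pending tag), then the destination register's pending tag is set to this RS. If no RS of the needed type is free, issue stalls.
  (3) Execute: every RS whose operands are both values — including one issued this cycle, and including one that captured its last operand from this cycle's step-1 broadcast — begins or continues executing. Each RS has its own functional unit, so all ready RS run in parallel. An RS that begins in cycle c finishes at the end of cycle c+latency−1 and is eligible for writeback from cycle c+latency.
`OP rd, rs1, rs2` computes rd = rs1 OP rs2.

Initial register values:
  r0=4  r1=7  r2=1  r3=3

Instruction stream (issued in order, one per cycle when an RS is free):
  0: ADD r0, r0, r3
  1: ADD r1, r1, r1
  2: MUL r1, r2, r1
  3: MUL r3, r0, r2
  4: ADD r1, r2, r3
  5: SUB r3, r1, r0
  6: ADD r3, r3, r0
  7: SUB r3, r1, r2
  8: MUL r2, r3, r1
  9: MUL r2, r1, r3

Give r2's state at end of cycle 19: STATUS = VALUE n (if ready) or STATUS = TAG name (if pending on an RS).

cycle 1: issue ADD r0<-Add1 // r0:Add1,r1:7,r2:1,r3:3
cycle 2: issue ADD r1<-Add2 // r0:Add1,r1:Add2,r2:1,r3:3
cycle 3: CDB Add1=7; issue MUL r1<-Mul1 // r0:7,r1:Mul1,r2:1,r3:3
cycle 4: CDB Add2=14; issue MUL r3<-Mul2 // r0:7,r1:Mul1,r2:1,r3:Mul2
cycle 5: issue ADD r1<-Add1 // r0:7,r1:Add1,r2:1,r3:Mul2
cycle 6: issue SUB r3<-Add2 // r0:7,r1:Add1,r2:1,r3:Add2
cycle 7: stall // r0:7,r1:Add1,r2:1,r3:Add2
cycle 8: CDB Mul1=14; stall // r0:7,r1:Add1,r2:1,r3:Add2
cycle 9: CDB Mul2=7; stall // r0:7,r1:Add1,r2:1,r3:Add2
cycle 10: stall // r0:7,r1:Add1,r2:1,r3:Add2
cycle 11: CDB Add1=8; issue ADD r3<-Add1 // r0:7,r1:8,r2:1,r3:Add1
cycle 12: stall // r0:7,r1:8,r2:1,r3:Add1
cycle 13: CDB Add2=1; issue SUB r3<-Add2 // r0:7,r1:8,r2:1,r3:Add2
cycle 14: issue MUL r2<-Mul1 // r0:7,r1:8,r2:Mul1,r3:Add2
cycle 15: CDB Add1=8; issue MUL r2<-Mul2 // r0:7,r1:8,r2:Mul2,r3:Add2
cycle 16: CDB Add2=7 // r0:7,r1:8,r2:Mul2,r3:7
cycle 17: - // r0:7,r1:8,r2:Mul2,r3:7
cycle 18: - // r0:7,r1:8,r2:Mul2,r3:7
cycle 19: - // r0:7,r1:8,r2:Mul2,r3:7

STATUS = TAG Mul2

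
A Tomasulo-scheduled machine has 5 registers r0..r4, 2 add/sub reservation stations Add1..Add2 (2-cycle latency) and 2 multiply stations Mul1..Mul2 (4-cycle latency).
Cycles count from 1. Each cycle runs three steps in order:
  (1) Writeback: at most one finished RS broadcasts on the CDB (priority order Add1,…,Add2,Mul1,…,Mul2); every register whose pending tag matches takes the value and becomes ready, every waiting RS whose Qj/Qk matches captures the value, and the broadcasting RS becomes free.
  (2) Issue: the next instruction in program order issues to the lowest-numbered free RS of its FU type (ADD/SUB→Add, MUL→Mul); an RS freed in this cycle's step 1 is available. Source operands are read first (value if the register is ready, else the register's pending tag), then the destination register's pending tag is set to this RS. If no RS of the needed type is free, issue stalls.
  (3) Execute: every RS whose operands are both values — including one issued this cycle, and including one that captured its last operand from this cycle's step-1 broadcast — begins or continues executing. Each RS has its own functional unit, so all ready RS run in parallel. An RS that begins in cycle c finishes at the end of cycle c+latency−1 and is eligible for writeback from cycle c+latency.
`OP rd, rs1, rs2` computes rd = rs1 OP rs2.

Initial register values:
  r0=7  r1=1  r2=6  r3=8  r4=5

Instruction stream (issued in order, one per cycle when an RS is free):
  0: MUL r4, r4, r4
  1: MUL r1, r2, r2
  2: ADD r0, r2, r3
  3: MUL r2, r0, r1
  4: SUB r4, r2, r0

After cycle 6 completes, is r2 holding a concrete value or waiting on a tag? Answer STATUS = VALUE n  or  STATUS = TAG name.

  c1: issue MUL r4<-Mul1  regs: r0:7,r1:1,r2:6,r3:8,r4:Mul1
  c2: issue MUL r1<-Mul2  regs: r0:7,r1:Mul2,r2:6,r3:8,r4:Mul1
  c3: issue ADD r0<-Add1  regs: r0:Add1,r1:Mul2,r2:6,r3:8,r4:Mul1
  c4: stall  regs: r0:Add1,r1:Mul2,r2:6,r3:8,r4:Mul1
  c5: CDB Add1=14; stall  regs: r0:14,r1:Mul2,r2:6,r3:8,r4:Mul1
  c6: CDB Mul1=25; issue MUL r2<-Mul1  regs: r0:14,r1:Mul2,r2:Mul1,r3:8,r4:25

STATUS = TAG Mul1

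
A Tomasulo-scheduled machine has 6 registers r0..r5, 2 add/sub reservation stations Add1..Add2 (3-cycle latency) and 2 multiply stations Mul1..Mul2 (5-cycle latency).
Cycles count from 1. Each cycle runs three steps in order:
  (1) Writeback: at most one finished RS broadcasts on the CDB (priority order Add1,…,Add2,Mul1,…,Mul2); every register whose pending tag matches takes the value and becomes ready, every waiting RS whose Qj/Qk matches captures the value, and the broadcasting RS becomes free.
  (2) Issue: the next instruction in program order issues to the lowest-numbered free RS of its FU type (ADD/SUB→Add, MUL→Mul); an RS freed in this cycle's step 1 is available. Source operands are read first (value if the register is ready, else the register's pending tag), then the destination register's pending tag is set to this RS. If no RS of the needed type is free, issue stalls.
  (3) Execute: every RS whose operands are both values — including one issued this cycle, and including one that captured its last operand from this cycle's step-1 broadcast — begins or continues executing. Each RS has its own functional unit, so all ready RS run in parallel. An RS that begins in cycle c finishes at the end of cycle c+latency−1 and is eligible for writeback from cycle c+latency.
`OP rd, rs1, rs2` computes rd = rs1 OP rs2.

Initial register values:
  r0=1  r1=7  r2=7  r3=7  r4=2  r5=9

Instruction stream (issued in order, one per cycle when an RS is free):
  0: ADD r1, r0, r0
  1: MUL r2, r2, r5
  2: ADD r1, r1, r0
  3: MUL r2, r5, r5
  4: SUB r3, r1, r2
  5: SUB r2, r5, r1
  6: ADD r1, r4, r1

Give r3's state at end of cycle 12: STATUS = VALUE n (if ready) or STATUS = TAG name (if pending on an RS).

cycle 1: issue ADD r1<-Add1 // r0:1,r1:Add1,r2:7,r3:7,r4:2,r5:9
cycle 2: issue MUL r2<-Mul1 // r0:1,r1:Add1,r2:Mul1,r3:7,r4:2,r5:9
cycle 3: issue ADD r1<-Add2 // r0:1,r1:Add2,r2:Mul1,r3:7,r4:2,r5:9
cycle 4: CDB Add1=2; issue MUL r2<-Mul2 // r0:1,r1:Add2,r2:Mul2,r3:7,r4:2,r5:9
cycle 5: issue SUB r3<-Add1 // r0:1,r1:Add2,r2:Mul2,r3:Add1,r4:2,r5:9
cycle 6: stall // r0:1,r1:Add2,r2:Mul2,r3:Add1,r4:2,r5:9
cycle 7: CDB Add2=3; issue SUB r2<-Add2 // r0:1,r1:3,r2:Add2,r3:Add1,r4:2,r5:9
cycle 8: CDB Mul1=63; stall // r0:1,r1:3,r2:Add2,r3:Add1,r4:2,r5:9
cycle 9: CDB Mul2=81; stall // r0:1,r1:3,r2:Add2,r3:Add1,r4:2,r5:9
cycle 10: CDB Add2=6; issue ADD r1<-Add2 // r0:1,r1:Add2,r2:6,r3:Add1,r4:2,r5:9
cycle 11: - // r0:1,r1:Add2,r2:6,r3:Add1,r4:2,r5:9
cycle 12: CDB Add1=-78 // r0:1,r1:Add2,r2:6,r3:-78,r4:2,r5:9

STATUS = VALUE -78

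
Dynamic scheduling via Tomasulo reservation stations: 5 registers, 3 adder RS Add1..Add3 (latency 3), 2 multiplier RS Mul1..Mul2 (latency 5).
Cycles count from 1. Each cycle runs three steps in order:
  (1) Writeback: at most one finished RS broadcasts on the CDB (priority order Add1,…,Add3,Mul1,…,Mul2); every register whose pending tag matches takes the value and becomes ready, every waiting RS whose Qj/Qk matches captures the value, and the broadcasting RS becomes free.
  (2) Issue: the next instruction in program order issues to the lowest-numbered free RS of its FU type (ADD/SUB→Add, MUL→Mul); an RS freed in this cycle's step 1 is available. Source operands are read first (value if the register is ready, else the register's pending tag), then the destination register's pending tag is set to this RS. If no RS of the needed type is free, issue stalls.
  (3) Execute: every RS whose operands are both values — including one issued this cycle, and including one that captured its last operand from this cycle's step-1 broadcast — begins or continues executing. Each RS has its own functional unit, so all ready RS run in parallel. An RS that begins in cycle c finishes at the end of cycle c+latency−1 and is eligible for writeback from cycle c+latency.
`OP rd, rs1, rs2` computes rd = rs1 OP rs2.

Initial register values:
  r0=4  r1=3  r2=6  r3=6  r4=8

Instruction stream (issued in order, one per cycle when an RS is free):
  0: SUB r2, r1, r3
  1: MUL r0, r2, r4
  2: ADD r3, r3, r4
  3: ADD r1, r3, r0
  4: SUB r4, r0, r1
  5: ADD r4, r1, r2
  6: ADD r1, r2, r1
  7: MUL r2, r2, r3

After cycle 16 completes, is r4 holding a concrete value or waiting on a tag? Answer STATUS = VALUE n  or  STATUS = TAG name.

STATUS = VALUE -13

  c1: issue SUB r2<-Add1  regs: r0:4,r1:3,r2:Add1,r3:6,r4:8
  c2: issue MUL r0<-Mul1  regs: r0:Mul1,r1:3,r2:Add1,r3:6,r4:8
  c3: issue ADD r3<-Add2  regs: r0:Mul1,r1:3,r2:Add1,r3:Add2,r4:8
  c4: CDB Add1=-3; issue ADD r1<-Add1  regs: r0:Mul1,r1:Add1,r2:-3,r3:Add2,r4:8
  c5: issue SUB r4<-Add3  regs: r0:Mul1,r1:Add1,r2:-3,r3:Add2,r4:Add3
  c6: CDB Add2=14; issue ADD r4<-Add2  regs: r0:Mul1,r1:Add1,r2:-3,r3:14,r4:Add2
  c7: stall  regs: r0:Mul1,r1:Add1,r2:-3,r3:14,r4:Add2
  c8: stall  regs: r0:Mul1,r1:Add1,r2:-3,r3:14,r4:Add2
  c9: CDB Mul1=-24; stall  regs: r0:-24,r1:Add1,r2:-3,r3:14,r4:Add2
  c10: stall  regs: r0:-24,r1:Add1,r2:-3,r3:14,r4:Add2
  c11: stall  regs: r0:-24,r1:Add1,r2:-3,r3:14,r4:Add2
  c12: CDB Add1=-10; issue ADD r1<-Add1  regs: r0:-24,r1:Add1,r2:-3,r3:14,r4:Add2
  c13: issue MUL r2<-Mul1  regs: r0:-24,r1:Add1,r2:Mul1,r3:14,r4:Add2
  c14: -  regs: r0:-24,r1:Add1,r2:Mul1,r3:14,r4:Add2
  c15: CDB Add1=-13  regs: r0:-24,r1:-13,r2:Mul1,r3:14,r4:Add2
  c16: CDB Add2=-13  regs: r0:-24,r1:-13,r2:Mul1,r3:14,r4:-13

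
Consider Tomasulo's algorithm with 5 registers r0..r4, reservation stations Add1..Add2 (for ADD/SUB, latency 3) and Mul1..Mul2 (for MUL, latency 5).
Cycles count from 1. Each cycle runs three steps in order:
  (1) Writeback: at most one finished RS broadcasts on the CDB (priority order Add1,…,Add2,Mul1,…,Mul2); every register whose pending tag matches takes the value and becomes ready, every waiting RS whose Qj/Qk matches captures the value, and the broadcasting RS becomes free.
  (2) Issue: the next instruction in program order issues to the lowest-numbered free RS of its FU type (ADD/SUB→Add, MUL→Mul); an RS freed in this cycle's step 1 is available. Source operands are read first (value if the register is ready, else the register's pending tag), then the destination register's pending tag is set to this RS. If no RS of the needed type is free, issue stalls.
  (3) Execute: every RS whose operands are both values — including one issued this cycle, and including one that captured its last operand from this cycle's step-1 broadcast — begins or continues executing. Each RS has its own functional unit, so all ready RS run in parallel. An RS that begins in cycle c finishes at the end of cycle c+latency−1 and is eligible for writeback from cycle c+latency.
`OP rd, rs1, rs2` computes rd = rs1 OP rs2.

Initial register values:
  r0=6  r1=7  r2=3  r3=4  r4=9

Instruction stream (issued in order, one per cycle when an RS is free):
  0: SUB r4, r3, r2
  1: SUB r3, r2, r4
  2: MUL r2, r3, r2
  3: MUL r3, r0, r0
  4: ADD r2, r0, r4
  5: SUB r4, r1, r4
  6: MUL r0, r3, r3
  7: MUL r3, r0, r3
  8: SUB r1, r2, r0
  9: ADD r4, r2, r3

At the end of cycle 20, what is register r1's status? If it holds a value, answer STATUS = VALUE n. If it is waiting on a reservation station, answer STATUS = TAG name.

STATUS = VALUE -1289

cycle 1: issue SUB r4<-Add1 // r0:6,r1:7,r2:3,r3:4,r4:Add1
cycle 2: issue SUB r3<-Add2 // r0:6,r1:7,r2:3,r3:Add2,r4:Add1
cycle 3: issue MUL r2<-Mul1 // r0:6,r1:7,r2:Mul1,r3:Add2,r4:Add1
cycle 4: CDB Add1=1; issue MUL r3<-Mul2 // r0:6,r1:7,r2:Mul1,r3:Mul2,r4:1
cycle 5: issue ADD r2<-Add1 // r0:6,r1:7,r2:Add1,r3:Mul2,r4:1
cycle 6: stall // r0:6,r1:7,r2:Add1,r3:Mul2,r4:1
cycle 7: CDB Add2=2; issue SUB r4<-Add2 // r0:6,r1:7,r2:Add1,r3:Mul2,r4:Add2
cycle 8: CDB Add1=7; stall // r0:6,r1:7,r2:7,r3:Mul2,r4:Add2
cycle 9: CDB Mul2=36; issue MUL r0<-Mul2 // r0:Mul2,r1:7,r2:7,r3:36,r4:Add2
cycle 10: CDB Add2=6; stall // r0:Mul2,r1:7,r2:7,r3:36,r4:6
cycle 11: stall // r0:Mul2,r1:7,r2:7,r3:36,r4:6
cycle 12: CDB Mul1=6; issue MUL r3<-Mul1 // r0:Mul2,r1:7,r2:7,r3:Mul1,r4:6
cycle 13: issue SUB r1<-Add1 // r0:Mul2,r1:Add1,r2:7,r3:Mul1,r4:6
cycle 14: CDB Mul2=1296; issue ADD r4<-Add2 // r0:1296,r1:Add1,r2:7,r3:Mul1,r4:Add2
cycle 15: - // r0:1296,r1:Add1,r2:7,r3:Mul1,r4:Add2
cycle 16: - // r0:1296,r1:Add1,r2:7,r3:Mul1,r4:Add2
cycle 17: CDB Add1=-1289 // r0:1296,r1:-1289,r2:7,r3:Mul1,r4:Add2
cycle 18: - // r0:1296,r1:-1289,r2:7,r3:Mul1,r4:Add2
cycle 19: CDB Mul1=46656 // r0:1296,r1:-1289,r2:7,r3:46656,r4:Add2
cycle 20: - // r0:1296,r1:-1289,r2:7,r3:46656,r4:Add2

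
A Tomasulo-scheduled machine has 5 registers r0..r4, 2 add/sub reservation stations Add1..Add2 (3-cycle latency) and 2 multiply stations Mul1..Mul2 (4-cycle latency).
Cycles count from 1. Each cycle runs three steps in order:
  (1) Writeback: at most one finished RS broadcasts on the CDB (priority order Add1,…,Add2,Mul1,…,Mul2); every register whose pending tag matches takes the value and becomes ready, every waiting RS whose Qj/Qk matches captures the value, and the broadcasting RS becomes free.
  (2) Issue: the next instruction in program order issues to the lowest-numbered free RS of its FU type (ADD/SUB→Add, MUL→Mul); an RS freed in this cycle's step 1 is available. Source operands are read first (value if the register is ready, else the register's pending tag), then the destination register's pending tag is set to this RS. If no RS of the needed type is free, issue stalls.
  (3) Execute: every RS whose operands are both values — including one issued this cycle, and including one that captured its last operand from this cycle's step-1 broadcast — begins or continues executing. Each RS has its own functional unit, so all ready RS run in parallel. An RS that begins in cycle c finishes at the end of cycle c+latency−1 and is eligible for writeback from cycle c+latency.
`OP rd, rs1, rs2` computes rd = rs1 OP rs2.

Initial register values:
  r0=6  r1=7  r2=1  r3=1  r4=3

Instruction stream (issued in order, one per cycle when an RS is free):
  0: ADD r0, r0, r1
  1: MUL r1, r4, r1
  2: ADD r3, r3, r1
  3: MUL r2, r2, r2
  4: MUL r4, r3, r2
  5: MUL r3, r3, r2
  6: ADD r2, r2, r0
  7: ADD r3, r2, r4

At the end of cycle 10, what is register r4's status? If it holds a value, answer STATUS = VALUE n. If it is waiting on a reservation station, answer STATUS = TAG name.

STATUS = TAG Mul1

cycle 1: issue ADD r0<-Add1 // r0:Add1,r1:7,r2:1,r3:1,r4:3
cycle 2: issue MUL r1<-Mul1 // r0:Add1,r1:Mul1,r2:1,r3:1,r4:3
cycle 3: issue ADD r3<-Add2 // r0:Add1,r1:Mul1,r2:1,r3:Add2,r4:3
cycle 4: CDB Add1=13; issue MUL r2<-Mul2 // r0:13,r1:Mul1,r2:Mul2,r3:Add2,r4:3
cycle 5: stall // r0:13,r1:Mul1,r2:Mul2,r3:Add2,r4:3
cycle 6: CDB Mul1=21; issue MUL r4<-Mul1 // r0:13,r1:21,r2:Mul2,r3:Add2,r4:Mul1
cycle 7: stall // r0:13,r1:21,r2:Mul2,r3:Add2,r4:Mul1
cycle 8: CDB Mul2=1; issue MUL r3<-Mul2 // r0:13,r1:21,r2:1,r3:Mul2,r4:Mul1
cycle 9: CDB Add2=22; issue ADD r2<-Add1 // r0:13,r1:21,r2:Add1,r3:Mul2,r4:Mul1
cycle 10: issue ADD r3<-Add2 // r0:13,r1:21,r2:Add1,r3:Add2,r4:Mul1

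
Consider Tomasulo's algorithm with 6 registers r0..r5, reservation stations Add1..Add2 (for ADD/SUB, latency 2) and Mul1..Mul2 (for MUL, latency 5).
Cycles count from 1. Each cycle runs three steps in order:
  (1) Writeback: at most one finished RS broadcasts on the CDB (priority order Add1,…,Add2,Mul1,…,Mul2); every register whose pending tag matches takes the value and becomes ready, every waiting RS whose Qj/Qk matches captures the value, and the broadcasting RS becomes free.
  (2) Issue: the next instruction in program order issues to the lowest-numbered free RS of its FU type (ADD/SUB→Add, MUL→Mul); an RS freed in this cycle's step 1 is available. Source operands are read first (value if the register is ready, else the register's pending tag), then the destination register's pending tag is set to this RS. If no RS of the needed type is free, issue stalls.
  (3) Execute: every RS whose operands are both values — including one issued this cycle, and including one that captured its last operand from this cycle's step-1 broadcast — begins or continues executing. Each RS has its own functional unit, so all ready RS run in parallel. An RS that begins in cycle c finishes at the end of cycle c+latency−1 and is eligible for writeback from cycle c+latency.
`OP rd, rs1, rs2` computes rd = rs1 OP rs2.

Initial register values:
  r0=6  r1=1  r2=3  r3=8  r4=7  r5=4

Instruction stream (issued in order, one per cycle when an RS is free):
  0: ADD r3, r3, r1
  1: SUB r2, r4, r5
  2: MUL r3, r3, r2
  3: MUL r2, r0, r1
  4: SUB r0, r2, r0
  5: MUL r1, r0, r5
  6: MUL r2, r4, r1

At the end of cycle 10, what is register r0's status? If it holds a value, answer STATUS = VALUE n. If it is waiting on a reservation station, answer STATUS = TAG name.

c1: issue ADD r3<-Add1 | r0:6,r1:1,r2:3,r3:Add1,r4:7,r5:4
c2: issue SUB r2<-Add2 | r0:6,r1:1,r2:Add2,r3:Add1,r4:7,r5:4
c3: CDB Add1=9; issue MUL r3<-Mul1 | r0:6,r1:1,r2:Add2,r3:Mul1,r4:7,r5:4
c4: CDB Add2=3; issue MUL r2<-Mul2 | r0:6,r1:1,r2:Mul2,r3:Mul1,r4:7,r5:4
c5: issue SUB r0<-Add1 | r0:Add1,r1:1,r2:Mul2,r3:Mul1,r4:7,r5:4
c6: stall | r0:Add1,r1:1,r2:Mul2,r3:Mul1,r4:7,r5:4
c7: stall | r0:Add1,r1:1,r2:Mul2,r3:Mul1,r4:7,r5:4
c8: stall | r0:Add1,r1:1,r2:Mul2,r3:Mul1,r4:7,r5:4
c9: CDB Mul1=27; issue MUL r1<-Mul1 | r0:Add1,r1:Mul1,r2:Mul2,r3:27,r4:7,r5:4
c10: CDB Mul2=6; issue MUL r2<-Mul2 | r0:Add1,r1:Mul1,r2:Mul2,r3:27,r4:7,r5:4

STATUS = TAG Add1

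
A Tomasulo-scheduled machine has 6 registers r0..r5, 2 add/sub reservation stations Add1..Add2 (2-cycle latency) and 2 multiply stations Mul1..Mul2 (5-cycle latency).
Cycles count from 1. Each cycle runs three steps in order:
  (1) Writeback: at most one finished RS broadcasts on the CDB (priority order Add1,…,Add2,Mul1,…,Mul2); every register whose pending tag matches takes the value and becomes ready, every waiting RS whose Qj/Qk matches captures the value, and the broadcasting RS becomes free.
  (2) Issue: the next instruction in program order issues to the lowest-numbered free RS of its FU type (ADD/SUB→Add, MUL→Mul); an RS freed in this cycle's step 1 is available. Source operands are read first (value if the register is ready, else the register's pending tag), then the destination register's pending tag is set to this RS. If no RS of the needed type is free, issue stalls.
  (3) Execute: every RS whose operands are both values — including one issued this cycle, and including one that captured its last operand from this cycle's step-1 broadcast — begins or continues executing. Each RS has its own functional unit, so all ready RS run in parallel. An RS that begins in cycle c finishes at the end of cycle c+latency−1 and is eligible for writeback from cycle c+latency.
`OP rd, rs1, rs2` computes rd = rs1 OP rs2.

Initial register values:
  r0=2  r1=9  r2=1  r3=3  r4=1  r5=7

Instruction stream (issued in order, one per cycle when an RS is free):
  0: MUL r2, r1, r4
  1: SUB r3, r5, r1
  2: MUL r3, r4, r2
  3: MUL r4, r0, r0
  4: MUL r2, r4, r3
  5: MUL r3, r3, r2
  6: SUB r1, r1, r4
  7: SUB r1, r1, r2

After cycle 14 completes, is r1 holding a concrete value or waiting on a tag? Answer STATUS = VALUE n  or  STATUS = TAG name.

cycle 1: issue MUL r2<-Mul1 // r0:2,r1:9,r2:Mul1,r3:3,r4:1,r5:7
cycle 2: issue SUB r3<-Add1 // r0:2,r1:9,r2:Mul1,r3:Add1,r4:1,r5:7
cycle 3: issue MUL r3<-Mul2 // r0:2,r1:9,r2:Mul1,r3:Mul2,r4:1,r5:7
cycle 4: CDB Add1=-2; stall // r0:2,r1:9,r2:Mul1,r3:Mul2,r4:1,r5:7
cycle 5: stall // r0:2,r1:9,r2:Mul1,r3:Mul2,r4:1,r5:7
cycle 6: CDB Mul1=9; issue MUL r4<-Mul1 // r0:2,r1:9,r2:9,r3:Mul2,r4:Mul1,r5:7
cycle 7: stall // r0:2,r1:9,r2:9,r3:Mul2,r4:Mul1,r5:7
cycle 8: stall // r0:2,r1:9,r2:9,r3:Mul2,r4:Mul1,r5:7
cycle 9: stall // r0:2,r1:9,r2:9,r3:Mul2,r4:Mul1,r5:7
cycle 10: stall // r0:2,r1:9,r2:9,r3:Mul2,r4:Mul1,r5:7
cycle 11: CDB Mul1=4; issue MUL r2<-Mul1 // r0:2,r1:9,r2:Mul1,r3:Mul2,r4:4,r5:7
cycle 12: CDB Mul2=9; issue MUL r3<-Mul2 // r0:2,r1:9,r2:Mul1,r3:Mul2,r4:4,r5:7
cycle 13: issue SUB r1<-Add1 // r0:2,r1:Add1,r2:Mul1,r3:Mul2,r4:4,r5:7
cycle 14: issue SUB r1<-Add2 // r0:2,r1:Add2,r2:Mul1,r3:Mul2,r4:4,r5:7

STATUS = TAG Add2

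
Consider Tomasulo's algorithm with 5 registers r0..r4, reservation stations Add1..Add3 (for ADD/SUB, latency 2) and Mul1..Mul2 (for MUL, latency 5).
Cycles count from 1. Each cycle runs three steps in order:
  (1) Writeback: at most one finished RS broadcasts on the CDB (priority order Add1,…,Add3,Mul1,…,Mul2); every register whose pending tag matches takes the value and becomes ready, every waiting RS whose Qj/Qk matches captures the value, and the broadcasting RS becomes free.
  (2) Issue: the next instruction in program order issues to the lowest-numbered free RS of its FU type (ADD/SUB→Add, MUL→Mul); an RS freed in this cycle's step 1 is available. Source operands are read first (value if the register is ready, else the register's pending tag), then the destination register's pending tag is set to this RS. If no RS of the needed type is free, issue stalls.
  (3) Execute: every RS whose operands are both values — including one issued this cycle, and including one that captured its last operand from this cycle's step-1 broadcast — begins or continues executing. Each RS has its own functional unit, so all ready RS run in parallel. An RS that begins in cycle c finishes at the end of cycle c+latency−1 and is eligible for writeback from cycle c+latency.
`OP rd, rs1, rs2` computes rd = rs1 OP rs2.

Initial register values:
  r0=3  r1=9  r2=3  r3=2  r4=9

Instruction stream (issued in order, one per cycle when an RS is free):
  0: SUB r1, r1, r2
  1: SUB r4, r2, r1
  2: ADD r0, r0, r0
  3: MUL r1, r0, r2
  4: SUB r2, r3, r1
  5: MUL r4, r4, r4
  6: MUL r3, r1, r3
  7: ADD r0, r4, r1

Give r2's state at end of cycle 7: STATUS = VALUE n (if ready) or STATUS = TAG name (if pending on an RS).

  c1: issue SUB r1<-Add1  regs: r0:3,r1:Add1,r2:3,r3:2,r4:9
  c2: issue SUB r4<-Add2  regs: r0:3,r1:Add1,r2:3,r3:2,r4:Add2
  c3: CDB Add1=6; issue ADD r0<-Add1  regs: r0:Add1,r1:6,r2:3,r3:2,r4:Add2
  c4: issue MUL r1<-Mul1  regs: r0:Add1,r1:Mul1,r2:3,r3:2,r4:Add2
  c5: CDB Add1=6; issue SUB r2<-Add1  regs: r0:6,r1:Mul1,r2:Add1,r3:2,r4:Add2
  c6: CDB Add2=-3; issue MUL r4<-Mul2  regs: r0:6,r1:Mul1,r2:Add1,r3:2,r4:Mul2
  c7: stall  regs: r0:6,r1:Mul1,r2:Add1,r3:2,r4:Mul2

STATUS = TAG Add1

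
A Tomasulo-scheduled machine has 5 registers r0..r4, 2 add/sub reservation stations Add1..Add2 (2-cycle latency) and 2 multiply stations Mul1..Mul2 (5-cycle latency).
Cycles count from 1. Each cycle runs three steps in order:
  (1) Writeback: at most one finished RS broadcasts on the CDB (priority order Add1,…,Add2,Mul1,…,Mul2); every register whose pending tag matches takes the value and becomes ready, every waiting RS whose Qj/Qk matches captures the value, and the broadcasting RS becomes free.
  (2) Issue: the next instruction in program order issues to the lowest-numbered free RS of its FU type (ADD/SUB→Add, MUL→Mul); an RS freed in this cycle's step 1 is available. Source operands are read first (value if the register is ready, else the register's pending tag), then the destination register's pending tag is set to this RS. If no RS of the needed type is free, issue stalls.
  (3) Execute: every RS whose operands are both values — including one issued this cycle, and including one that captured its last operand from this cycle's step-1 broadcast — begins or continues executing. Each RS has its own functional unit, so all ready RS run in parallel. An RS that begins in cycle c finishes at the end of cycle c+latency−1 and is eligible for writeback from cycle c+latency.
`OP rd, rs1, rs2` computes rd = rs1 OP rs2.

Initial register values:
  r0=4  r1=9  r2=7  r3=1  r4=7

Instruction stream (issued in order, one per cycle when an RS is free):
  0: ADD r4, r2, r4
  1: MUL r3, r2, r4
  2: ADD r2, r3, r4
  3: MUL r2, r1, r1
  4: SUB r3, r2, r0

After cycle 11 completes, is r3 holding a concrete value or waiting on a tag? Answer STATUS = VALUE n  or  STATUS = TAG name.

c1: issue ADD r4<-Add1 | r0:4,r1:9,r2:7,r3:1,r4:Add1
c2: issue MUL r3<-Mul1 | r0:4,r1:9,r2:7,r3:Mul1,r4:Add1
c3: CDB Add1=14; issue ADD r2<-Add1 | r0:4,r1:9,r2:Add1,r3:Mul1,r4:14
c4: issue MUL r2<-Mul2 | r0:4,r1:9,r2:Mul2,r3:Mul1,r4:14
c5: issue SUB r3<-Add2 | r0:4,r1:9,r2:Mul2,r3:Add2,r4:14
c6: - | r0:4,r1:9,r2:Mul2,r3:Add2,r4:14
c7: - | r0:4,r1:9,r2:Mul2,r3:Add2,r4:14
c8: CDB Mul1=98 | r0:4,r1:9,r2:Mul2,r3:Add2,r4:14
c9: CDB Mul2=81 | r0:4,r1:9,r2:81,r3:Add2,r4:14
c10: CDB Add1=112 | r0:4,r1:9,r2:81,r3:Add2,r4:14
c11: CDB Add2=77 | r0:4,r1:9,r2:81,r3:77,r4:14

STATUS = VALUE 77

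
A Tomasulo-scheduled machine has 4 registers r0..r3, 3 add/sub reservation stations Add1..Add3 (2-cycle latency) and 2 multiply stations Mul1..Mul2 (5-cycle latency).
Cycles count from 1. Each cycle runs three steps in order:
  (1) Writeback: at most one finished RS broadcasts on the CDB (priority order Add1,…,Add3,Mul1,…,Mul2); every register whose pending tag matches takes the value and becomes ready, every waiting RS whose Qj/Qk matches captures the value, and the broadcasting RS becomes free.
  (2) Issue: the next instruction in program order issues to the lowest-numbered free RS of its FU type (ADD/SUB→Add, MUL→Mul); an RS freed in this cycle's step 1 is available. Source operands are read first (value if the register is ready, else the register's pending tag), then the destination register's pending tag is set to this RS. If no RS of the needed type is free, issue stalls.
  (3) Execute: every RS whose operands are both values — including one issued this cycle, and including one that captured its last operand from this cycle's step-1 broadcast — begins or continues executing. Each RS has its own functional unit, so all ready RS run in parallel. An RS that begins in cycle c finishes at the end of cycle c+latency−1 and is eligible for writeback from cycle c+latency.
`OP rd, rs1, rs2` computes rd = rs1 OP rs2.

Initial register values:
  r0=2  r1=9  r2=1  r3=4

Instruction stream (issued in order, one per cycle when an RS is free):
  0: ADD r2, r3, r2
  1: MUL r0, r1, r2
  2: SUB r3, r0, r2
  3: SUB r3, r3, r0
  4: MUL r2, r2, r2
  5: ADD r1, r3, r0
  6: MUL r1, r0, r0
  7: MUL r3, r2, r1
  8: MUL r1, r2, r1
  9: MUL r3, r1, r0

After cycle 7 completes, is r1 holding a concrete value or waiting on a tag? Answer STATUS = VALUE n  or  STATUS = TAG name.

STATUS = TAG Add3

cycle 1: issue ADD r2<-Add1 // r0:2,r1:9,r2:Add1,r3:4
cycle 2: issue MUL r0<-Mul1 // r0:Mul1,r1:9,r2:Add1,r3:4
cycle 3: CDB Add1=5; issue SUB r3<-Add1 // r0:Mul1,r1:9,r2:5,r3:Add1
cycle 4: issue SUB r3<-Add2 // r0:Mul1,r1:9,r2:5,r3:Add2
cycle 5: issue MUL r2<-Mul2 // r0:Mul1,r1:9,r2:Mul2,r3:Add2
cycle 6: issue ADD r1<-Add3 // r0:Mul1,r1:Add3,r2:Mul2,r3:Add2
cycle 7: stall // r0:Mul1,r1:Add3,r2:Mul2,r3:Add2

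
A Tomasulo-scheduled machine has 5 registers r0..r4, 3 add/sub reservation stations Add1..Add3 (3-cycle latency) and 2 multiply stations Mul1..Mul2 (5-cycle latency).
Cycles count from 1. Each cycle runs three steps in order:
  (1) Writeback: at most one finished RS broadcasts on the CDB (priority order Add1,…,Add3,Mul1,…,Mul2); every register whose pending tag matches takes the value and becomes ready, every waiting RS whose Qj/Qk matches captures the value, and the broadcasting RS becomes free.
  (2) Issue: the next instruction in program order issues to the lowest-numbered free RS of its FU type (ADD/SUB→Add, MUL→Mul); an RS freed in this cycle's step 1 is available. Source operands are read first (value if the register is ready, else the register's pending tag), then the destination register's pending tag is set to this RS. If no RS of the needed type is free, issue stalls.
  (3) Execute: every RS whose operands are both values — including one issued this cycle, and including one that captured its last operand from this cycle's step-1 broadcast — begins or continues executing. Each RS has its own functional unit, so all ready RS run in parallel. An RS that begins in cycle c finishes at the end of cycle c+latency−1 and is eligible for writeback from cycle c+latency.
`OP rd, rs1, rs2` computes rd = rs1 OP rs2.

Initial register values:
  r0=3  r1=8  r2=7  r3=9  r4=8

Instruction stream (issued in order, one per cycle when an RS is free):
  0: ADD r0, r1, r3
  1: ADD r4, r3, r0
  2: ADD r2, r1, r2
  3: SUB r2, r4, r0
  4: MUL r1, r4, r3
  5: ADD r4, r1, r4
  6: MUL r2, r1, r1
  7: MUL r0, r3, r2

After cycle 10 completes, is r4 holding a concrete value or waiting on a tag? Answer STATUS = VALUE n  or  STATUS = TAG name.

cycle 1: issue ADD r0<-Add1 // r0:Add1,r1:8,r2:7,r3:9,r4:8
cycle 2: issue ADD r4<-Add2 // r0:Add1,r1:8,r2:7,r3:9,r4:Add2
cycle 3: issue ADD r2<-Add3 // r0:Add1,r1:8,r2:Add3,r3:9,r4:Add2
cycle 4: CDB Add1=17; issue SUB r2<-Add1 // r0:17,r1:8,r2:Add1,r3:9,r4:Add2
cycle 5: issue MUL r1<-Mul1 // r0:17,r1:Mul1,r2:Add1,r3:9,r4:Add2
cycle 6: CDB Add3=15; issue ADD r4<-Add3 // r0:17,r1:Mul1,r2:Add1,r3:9,r4:Add3
cycle 7: CDB Add2=26; issue MUL r2<-Mul2 // r0:17,r1:Mul1,r2:Mul2,r3:9,r4:Add3
cycle 8: stall // r0:17,r1:Mul1,r2:Mul2,r3:9,r4:Add3
cycle 9: stall // r0:17,r1:Mul1,r2:Mul2,r3:9,r4:Add3
cycle 10: CDB Add1=9; stall // r0:17,r1:Mul1,r2:Mul2,r3:9,r4:Add3

STATUS = TAG Add3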